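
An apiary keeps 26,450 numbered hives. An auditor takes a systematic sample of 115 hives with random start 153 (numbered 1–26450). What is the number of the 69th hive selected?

k = 26450/115 = 230
69th selection = r + (69−1)·k = 153 + 68×230 = 153 + 15640 = 15793

15793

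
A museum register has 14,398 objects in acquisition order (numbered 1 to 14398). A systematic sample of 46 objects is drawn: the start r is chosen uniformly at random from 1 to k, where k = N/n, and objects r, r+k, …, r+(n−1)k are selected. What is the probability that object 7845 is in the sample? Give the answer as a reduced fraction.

k = 14398/46 = 313.
Object 7845 is selected iff r ≡ 7845 (mod 313); exactly one such r in {1,…,313}.
Inclusion probability = 1/313.

1/313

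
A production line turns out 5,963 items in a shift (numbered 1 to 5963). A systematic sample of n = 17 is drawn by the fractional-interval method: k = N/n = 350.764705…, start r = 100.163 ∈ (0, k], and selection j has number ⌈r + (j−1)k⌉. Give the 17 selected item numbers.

j=1: r + 0k = 100.163 → ⌈·⌉ = 101
j=2: r + 1k = 450.927705… → ⌈·⌉ = 451
j=3: r + 2k = 801.692411… → ⌈·⌉ = 802
j=4: r + 3k = 1152.457117… → ⌈·⌉ = 1153
j=5: r + 4k = 1503.221823… → ⌈·⌉ = 1504
j=6: r + 5k = 1853.986529… → ⌈·⌉ = 1854
j=7: r + 6k = 2204.751235… → ⌈·⌉ = 2205
j=8: r + 7k = 2555.515941… → ⌈·⌉ = 2556
j=9: r + 8k = 2906.280647… → ⌈·⌉ = 2907
j=10: r + 9k = 3257.045352… → ⌈·⌉ = 3258
j=11: r + 10k = 3607.810058… → ⌈·⌉ = 3608
j=12: r + 11k = 3958.574764… → ⌈·⌉ = 3959
j=13: r + 12k = 4309.339470… → ⌈·⌉ = 4310
j=14: r + 13k = 4660.104176… → ⌈·⌉ = 4661
j=15: r + 14k = 5010.868882… → ⌈·⌉ = 5011
j=16: r + 15k = 5361.633588… → ⌈·⌉ = 5362
j=17: r + 16k = 5712.398294… → ⌈·⌉ = 5713

101, 451, 802, 1153, 1504, 1854, 2205, 2556, 2907, 3258, 3608, 3959, 4310, 4661, 5011, 5362, 5713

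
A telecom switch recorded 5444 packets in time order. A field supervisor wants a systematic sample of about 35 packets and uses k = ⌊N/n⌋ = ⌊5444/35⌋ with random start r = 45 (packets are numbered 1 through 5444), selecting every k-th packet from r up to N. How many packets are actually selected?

35

k = ⌊5444/35⌋ = 155
Achieved size = ⌊(5444 − 45)/155⌋ + 1 = ⌊5399/155⌋ + 1 = 34 + 1 = 35
(last selection: 45 + 34×155 = 5315 ≤ 5444; next would be 5470 > 5444)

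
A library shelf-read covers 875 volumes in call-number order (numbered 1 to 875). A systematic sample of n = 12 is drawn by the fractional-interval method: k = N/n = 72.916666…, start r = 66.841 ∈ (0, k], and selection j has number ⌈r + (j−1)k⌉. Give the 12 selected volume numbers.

67, 140, 213, 286, 359, 432, 505, 578, 651, 724, 797, 869

j=1: r + 0k = 66.841 → ⌈·⌉ = 67
j=2: r + 1k = 139.757666… → ⌈·⌉ = 140
j=3: r + 2k = 212.674333… → ⌈·⌉ = 213
j=4: r + 3k = 285.591 → ⌈·⌉ = 286
j=5: r + 4k = 358.507666… → ⌈·⌉ = 359
j=6: r + 5k = 431.424333… → ⌈·⌉ = 432
j=7: r + 6k = 504.341 → ⌈·⌉ = 505
j=8: r + 7k = 577.257666… → ⌈·⌉ = 578
j=9: r + 8k = 650.174333… → ⌈·⌉ = 651
j=10: r + 9k = 723.091 → ⌈·⌉ = 724
j=11: r + 10k = 796.007666… → ⌈·⌉ = 797
j=12: r + 11k = 868.924333… → ⌈·⌉ = 869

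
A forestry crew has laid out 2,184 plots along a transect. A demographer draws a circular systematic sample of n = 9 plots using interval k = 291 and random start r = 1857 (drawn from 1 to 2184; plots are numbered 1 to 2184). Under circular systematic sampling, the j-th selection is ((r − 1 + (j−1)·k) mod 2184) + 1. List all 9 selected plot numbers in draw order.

1857, 2148, 255, 546, 837, 1128, 1419, 1710, 2001

Selection 1: 1857
Selection 2: 1857 + 291 = 2148
Selection 3: 2148 + 291 = 2439 → 2439 − 2184 = 255
Selection 4: 255 + 291 = 546
Selection 5: 546 + 291 = 837
Selection 6: 837 + 291 = 1128
Selection 7: 1128 + 291 = 1419
Selection 8: 1419 + 291 = 1710
Selection 9: 1710 + 291 = 2001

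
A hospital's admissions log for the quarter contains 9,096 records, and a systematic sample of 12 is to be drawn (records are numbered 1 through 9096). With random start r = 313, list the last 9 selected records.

k = N/n = 9096/12 = 758
4th selection = 313 + 3×758 = 2587
5th: 2587 + 758 = 3345
6th: 3345 + 758 = 4103
7th: 4103 + 758 = 4861
8th: 4861 + 758 = 5619
9th: 5619 + 758 = 6377
10th: 6377 + 758 = 7135
11th: 7135 + 758 = 7893
12th: 7893 + 758 = 8651

2587, 3345, 4103, 4861, 5619, 6377, 7135, 7893, 8651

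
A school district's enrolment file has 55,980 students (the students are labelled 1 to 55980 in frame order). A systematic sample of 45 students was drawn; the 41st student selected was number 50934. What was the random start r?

1174

k = 55980/45 = 1244
r = 50934 − (41−1)×1244 = 50934 − 49760 = 1174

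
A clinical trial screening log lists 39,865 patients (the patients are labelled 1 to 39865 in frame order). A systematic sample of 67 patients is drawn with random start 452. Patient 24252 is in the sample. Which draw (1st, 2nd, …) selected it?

k = 39865/67 = 595
position = (24252 − 452)/595 + 1 = 23800/595 + 1 = 40 + 1 = 41

41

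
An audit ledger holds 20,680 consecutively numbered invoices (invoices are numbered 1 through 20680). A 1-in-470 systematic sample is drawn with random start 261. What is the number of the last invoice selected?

20471

k = 470
44th selection = r + (44−1)·k = 261 + 43×470 = 261 + 20210 = 20471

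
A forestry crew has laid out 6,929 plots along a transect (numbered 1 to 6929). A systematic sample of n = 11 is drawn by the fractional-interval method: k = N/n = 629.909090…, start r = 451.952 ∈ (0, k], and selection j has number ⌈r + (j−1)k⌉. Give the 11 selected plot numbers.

452, 1082, 1712, 2342, 2972, 3602, 4232, 4862, 5492, 6122, 6752

j=1: r + 0k = 451.952 → ⌈·⌉ = 452
j=2: r + 1k = 1081.861090… → ⌈·⌉ = 1082
j=3: r + 2k = 1711.770181… → ⌈·⌉ = 1712
j=4: r + 3k = 2341.679272… → ⌈·⌉ = 2342
j=5: r + 4k = 2971.588363… → ⌈·⌉ = 2972
j=6: r + 5k = 3601.497454… → ⌈·⌉ = 3602
j=7: r + 6k = 4231.406545… → ⌈·⌉ = 4232
j=8: r + 7k = 4861.315636… → ⌈·⌉ = 4862
j=9: r + 8k = 5491.224727… → ⌈·⌉ = 5492
j=10: r + 9k = 6121.133818… → ⌈·⌉ = 6122
j=11: r + 10k = 6751.042909… → ⌈·⌉ = 6752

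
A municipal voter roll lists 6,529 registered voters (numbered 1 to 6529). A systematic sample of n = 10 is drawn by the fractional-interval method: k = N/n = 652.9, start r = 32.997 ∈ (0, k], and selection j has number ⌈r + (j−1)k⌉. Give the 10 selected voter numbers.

33, 686, 1339, 1992, 2645, 3298, 3951, 4604, 5257, 5910

j=1: r + 0k = 32.997 → ⌈·⌉ = 33
j=2: r + 1k = 685.897 → ⌈·⌉ = 686
j=3: r + 2k = 1338.797 → ⌈·⌉ = 1339
j=4: r + 3k = 1991.697 → ⌈·⌉ = 1992
j=5: r + 4k = 2644.597 → ⌈·⌉ = 2645
j=6: r + 5k = 3297.497 → ⌈·⌉ = 3298
j=7: r + 6k = 3950.397 → ⌈·⌉ = 3951
j=8: r + 7k = 4603.297 → ⌈·⌉ = 4604
j=9: r + 8k = 5256.197 → ⌈·⌉ = 5257
j=10: r + 9k = 5909.097 → ⌈·⌉ = 5910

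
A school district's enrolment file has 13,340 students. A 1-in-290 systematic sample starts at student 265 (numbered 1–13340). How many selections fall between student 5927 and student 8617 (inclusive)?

9

k = 290
First selection ≥ 5927: 265 + ⌈(5927−265)/290⌉·290 = 265 + 20×290 = 6065
Last selection ≤ 8617: 265 + ⌊(8617−265)/290⌋·290 = 265 + 28×290 = 8385
Count = 28 − 20 + 1 = 9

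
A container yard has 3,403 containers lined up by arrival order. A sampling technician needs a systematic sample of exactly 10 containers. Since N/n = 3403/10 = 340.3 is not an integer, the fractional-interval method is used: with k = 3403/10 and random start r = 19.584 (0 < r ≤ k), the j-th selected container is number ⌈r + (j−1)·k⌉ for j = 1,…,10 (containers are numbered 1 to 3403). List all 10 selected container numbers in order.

j=1: r + 0k = 19.584 → ⌈·⌉ = 20
j=2: r + 1k = 359.884 → ⌈·⌉ = 360
j=3: r + 2k = 700.184 → ⌈·⌉ = 701
j=4: r + 3k = 1040.484 → ⌈·⌉ = 1041
j=5: r + 4k = 1380.784 → ⌈·⌉ = 1381
j=6: r + 5k = 1721.084 → ⌈·⌉ = 1722
j=7: r + 6k = 2061.384 → ⌈·⌉ = 2062
j=8: r + 7k = 2401.684 → ⌈·⌉ = 2402
j=9: r + 8k = 2741.984 → ⌈·⌉ = 2742
j=10: r + 9k = 3082.284 → ⌈·⌉ = 3083

20, 360, 701, 1041, 1381, 1722, 2062, 2402, 2742, 3083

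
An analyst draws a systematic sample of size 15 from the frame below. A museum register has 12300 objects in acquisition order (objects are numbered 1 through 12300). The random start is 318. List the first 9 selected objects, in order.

318, 1138, 1958, 2778, 3598, 4418, 5238, 6058, 6878

k = N/n = 12300/15 = 820
object 1: 318
object 2: 318 + 820 = 1138
object 3: 1138 + 820 = 1958
object 4: 1958 + 820 = 2778
object 5: 2778 + 820 = 3598
object 6: 3598 + 820 = 4418
object 7: 4418 + 820 = 5238
object 8: 5238 + 820 = 6058
object 9: 6058 + 820 = 6878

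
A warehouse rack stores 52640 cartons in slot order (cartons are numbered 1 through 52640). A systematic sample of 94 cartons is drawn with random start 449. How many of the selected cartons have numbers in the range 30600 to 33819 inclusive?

6

k = 52640/94 = 560
First selection ≥ 30600: 449 + ⌈(30600−449)/560⌉·560 = 449 + 54×560 = 30689
Last selection ≤ 33819: 449 + ⌊(33819−449)/560⌋·560 = 449 + 59×560 = 33489
Count = 59 − 54 + 1 = 6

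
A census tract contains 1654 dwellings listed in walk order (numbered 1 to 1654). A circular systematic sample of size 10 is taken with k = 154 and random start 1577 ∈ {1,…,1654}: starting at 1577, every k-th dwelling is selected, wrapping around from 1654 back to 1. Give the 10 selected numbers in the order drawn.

1577, 77, 231, 385, 539, 693, 847, 1001, 1155, 1309

Selection 1: 1577
Selection 2: 1577 + 154 = 1731 → 1731 − 1654 = 77
Selection 3: 77 + 154 = 231
Selection 4: 231 + 154 = 385
Selection 5: 385 + 154 = 539
Selection 6: 539 + 154 = 693
Selection 7: 693 + 154 = 847
Selection 8: 847 + 154 = 1001
Selection 9: 1001 + 154 = 1155
Selection 10: 1155 + 154 = 1309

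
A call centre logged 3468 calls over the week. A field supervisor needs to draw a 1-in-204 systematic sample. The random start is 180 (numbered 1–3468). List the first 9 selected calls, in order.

180, 384, 588, 792, 996, 1200, 1404, 1608, 1812

call 1: 180
call 2: 180 + 204 = 384
call 3: 384 + 204 = 588
call 4: 588 + 204 = 792
call 5: 792 + 204 = 996
call 6: 996 + 204 = 1200
call 7: 1200 + 204 = 1404
call 8: 1404 + 204 = 1608
call 9: 1608 + 204 = 1812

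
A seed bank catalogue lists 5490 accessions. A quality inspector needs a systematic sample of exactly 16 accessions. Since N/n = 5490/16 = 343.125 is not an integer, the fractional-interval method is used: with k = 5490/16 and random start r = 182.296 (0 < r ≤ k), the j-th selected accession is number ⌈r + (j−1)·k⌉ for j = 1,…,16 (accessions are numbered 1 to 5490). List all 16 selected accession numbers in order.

183, 526, 869, 1212, 1555, 1898, 2242, 2585, 2928, 3271, 3614, 3957, 4300, 4643, 4987, 5330

j=1: r + 0k = 182.296 → ⌈·⌉ = 183
j=2: r + 1k = 525.421 → ⌈·⌉ = 526
j=3: r + 2k = 868.546 → ⌈·⌉ = 869
j=4: r + 3k = 1211.671 → ⌈·⌉ = 1212
j=5: r + 4k = 1554.796 → ⌈·⌉ = 1555
j=6: r + 5k = 1897.921 → ⌈·⌉ = 1898
j=7: r + 6k = 2241.046 → ⌈·⌉ = 2242
j=8: r + 7k = 2584.171 → ⌈·⌉ = 2585
j=9: r + 8k = 2927.296 → ⌈·⌉ = 2928
j=10: r + 9k = 3270.421 → ⌈·⌉ = 3271
j=11: r + 10k = 3613.546 → ⌈·⌉ = 3614
j=12: r + 11k = 3956.671 → ⌈·⌉ = 3957
j=13: r + 12k = 4299.796 → ⌈·⌉ = 4300
j=14: r + 13k = 4642.921 → ⌈·⌉ = 4643
j=15: r + 14k = 4986.046 → ⌈·⌉ = 4987
j=16: r + 15k = 5329.171 → ⌈·⌉ = 5330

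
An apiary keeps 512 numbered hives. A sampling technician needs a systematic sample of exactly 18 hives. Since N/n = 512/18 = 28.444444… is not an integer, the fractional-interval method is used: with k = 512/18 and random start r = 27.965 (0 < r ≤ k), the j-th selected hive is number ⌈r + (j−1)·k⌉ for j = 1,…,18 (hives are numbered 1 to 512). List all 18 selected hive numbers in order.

28, 57, 85, 114, 142, 171, 199, 228, 256, 284, 313, 341, 370, 398, 427, 455, 484, 512

j=1: r + 0k = 27.965 → ⌈·⌉ = 28
j=2: r + 1k = 56.409444… → ⌈·⌉ = 57
j=3: r + 2k = 84.853888… → ⌈·⌉ = 85
j=4: r + 3k = 113.298333… → ⌈·⌉ = 114
j=5: r + 4k = 141.742777… → ⌈·⌉ = 142
j=6: r + 5k = 170.187222… → ⌈·⌉ = 171
j=7: r + 6k = 198.631666… → ⌈·⌉ = 199
j=8: r + 7k = 227.076111… → ⌈·⌉ = 228
j=9: r + 8k = 255.520555… → ⌈·⌉ = 256
j=10: r + 9k = 283.965 → ⌈·⌉ = 284
j=11: r + 10k = 312.409444… → ⌈·⌉ = 313
j=12: r + 11k = 340.853888… → ⌈·⌉ = 341
j=13: r + 12k = 369.298333… → ⌈·⌉ = 370
j=14: r + 13k = 397.742777… → ⌈·⌉ = 398
j=15: r + 14k = 426.187222… → ⌈·⌉ = 427
j=16: r + 15k = 454.631666… → ⌈·⌉ = 455
j=17: r + 16k = 483.076111… → ⌈·⌉ = 484
j=18: r + 17k = 511.520555… → ⌈·⌉ = 512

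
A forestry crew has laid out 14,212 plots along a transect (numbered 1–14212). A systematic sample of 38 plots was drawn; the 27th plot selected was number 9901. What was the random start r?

177

k = 14212/38 = 374
r = 9901 − (27−1)×374 = 9901 − 9724 = 177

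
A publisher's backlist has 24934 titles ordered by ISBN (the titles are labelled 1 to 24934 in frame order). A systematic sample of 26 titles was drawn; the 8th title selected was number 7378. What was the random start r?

k = 24934/26 = 959
r = 7378 − (8−1)×959 = 7378 − 6713 = 665

665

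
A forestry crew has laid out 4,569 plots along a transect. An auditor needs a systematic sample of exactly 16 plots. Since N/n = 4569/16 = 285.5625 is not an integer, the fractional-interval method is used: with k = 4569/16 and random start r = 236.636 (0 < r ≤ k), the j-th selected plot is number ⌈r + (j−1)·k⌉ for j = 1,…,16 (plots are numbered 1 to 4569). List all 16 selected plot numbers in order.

j=1: r + 0k = 236.636 → ⌈·⌉ = 237
j=2: r + 1k = 522.1985 → ⌈·⌉ = 523
j=3: r + 2k = 807.761 → ⌈·⌉ = 808
j=4: r + 3k = 1093.3235 → ⌈·⌉ = 1094
j=5: r + 4k = 1378.886 → ⌈·⌉ = 1379
j=6: r + 5k = 1664.4485 → ⌈·⌉ = 1665
j=7: r + 6k = 1950.011 → ⌈·⌉ = 1951
j=8: r + 7k = 2235.5735 → ⌈·⌉ = 2236
j=9: r + 8k = 2521.136 → ⌈·⌉ = 2522
j=10: r + 9k = 2806.6985 → ⌈·⌉ = 2807
j=11: r + 10k = 3092.261 → ⌈·⌉ = 3093
j=12: r + 11k = 3377.8235 → ⌈·⌉ = 3378
j=13: r + 12k = 3663.386 → ⌈·⌉ = 3664
j=14: r + 13k = 3948.9485 → ⌈·⌉ = 3949
j=15: r + 14k = 4234.511 → ⌈·⌉ = 4235
j=16: r + 15k = 4520.0735 → ⌈·⌉ = 4521

237, 523, 808, 1094, 1379, 1665, 1951, 2236, 2522, 2807, 3093, 3378, 3664, 3949, 4235, 4521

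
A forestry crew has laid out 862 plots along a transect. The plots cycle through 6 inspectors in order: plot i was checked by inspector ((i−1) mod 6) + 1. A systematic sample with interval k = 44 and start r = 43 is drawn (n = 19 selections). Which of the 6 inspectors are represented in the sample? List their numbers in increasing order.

Consecutive selections differ by k = 44, so their inspector numbers differ by 44 mod 6 = 2.
gcd(44, 6) = 2, so the sample visits 6/2 = 3 distinct residues mod 6.
Start 43 is inspector 1; the inspectors hit are 1, 3, 5.

1, 3, 5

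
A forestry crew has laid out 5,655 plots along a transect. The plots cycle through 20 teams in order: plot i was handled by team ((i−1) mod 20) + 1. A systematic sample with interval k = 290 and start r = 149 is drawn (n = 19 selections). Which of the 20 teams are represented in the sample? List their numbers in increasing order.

Consecutive selections differ by k = 290, so their team numbers differ by 290 mod 20 = 10.
gcd(290, 20) = 10, so the sample visits 20/10 = 2 distinct residues mod 20.
Start 149 is team 9; the teams hit are 9, 19.

9, 19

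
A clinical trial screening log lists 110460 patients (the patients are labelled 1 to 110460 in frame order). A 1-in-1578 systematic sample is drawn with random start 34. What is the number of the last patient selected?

k = 1578
70th selection = r + (70−1)·k = 34 + 69×1578 = 34 + 108882 = 108916

108916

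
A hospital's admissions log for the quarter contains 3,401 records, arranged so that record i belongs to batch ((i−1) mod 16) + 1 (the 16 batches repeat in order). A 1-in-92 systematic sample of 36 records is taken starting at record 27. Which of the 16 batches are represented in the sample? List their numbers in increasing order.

3, 7, 11, 15

Consecutive selections differ by k = 92, so their batch numbers differ by 92 mod 16 = 12.
gcd(92, 16) = 4, so the sample visits 16/4 = 4 distinct residues mod 16.
Start 27 is batch 11; the batches hit are 3, 7, 11, 15.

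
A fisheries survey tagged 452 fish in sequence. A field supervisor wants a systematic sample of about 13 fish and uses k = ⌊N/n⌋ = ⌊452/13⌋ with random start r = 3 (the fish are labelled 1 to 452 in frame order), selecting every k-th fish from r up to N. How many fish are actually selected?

k = ⌊452/13⌋ = 34
Achieved size = ⌊(452 − 3)/34⌋ + 1 = ⌊449/34⌋ + 1 = 13 + 1 = 14
(last selection: 3 + 13×34 = 445 ≤ 452; next would be 479 > 452)

14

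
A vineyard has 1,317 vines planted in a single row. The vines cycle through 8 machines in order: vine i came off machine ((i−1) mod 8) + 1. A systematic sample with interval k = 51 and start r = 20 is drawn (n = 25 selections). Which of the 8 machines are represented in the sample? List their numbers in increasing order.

Consecutive selections differ by k = 51, so their machine numbers differ by 51 mod 8 = 3.
gcd(51, 8) = 1, so the sample visits 8/1 = 8 distinct residues mod 8.
Start 20 is machine 4; the machines hit are 1, 2, 3, 4, 5, 6, 7, 8.

1, 2, 3, 4, 5, 6, 7, 8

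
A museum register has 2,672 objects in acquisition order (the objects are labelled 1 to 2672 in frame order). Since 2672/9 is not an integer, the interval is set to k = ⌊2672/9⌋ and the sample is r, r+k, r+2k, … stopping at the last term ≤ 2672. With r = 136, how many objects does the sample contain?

9

k = ⌊2672/9⌋ = 296
Achieved size = ⌊(2672 − 136)/296⌋ + 1 = ⌊2536/296⌋ + 1 = 8 + 1 = 9
(last selection: 136 + 8×296 = 2504 ≤ 2672; next would be 2800 > 2672)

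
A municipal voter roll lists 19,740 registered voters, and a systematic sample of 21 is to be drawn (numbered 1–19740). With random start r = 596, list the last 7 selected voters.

k = N/n = 19740/21 = 940
15th selection = 596 + 14×940 = 13756
16th: 13756 + 940 = 14696
17th: 14696 + 940 = 15636
18th: 15636 + 940 = 16576
19th: 16576 + 940 = 17516
20th: 17516 + 940 = 18456
21st: 18456 + 940 = 19396

13756, 14696, 15636, 16576, 17516, 18456, 19396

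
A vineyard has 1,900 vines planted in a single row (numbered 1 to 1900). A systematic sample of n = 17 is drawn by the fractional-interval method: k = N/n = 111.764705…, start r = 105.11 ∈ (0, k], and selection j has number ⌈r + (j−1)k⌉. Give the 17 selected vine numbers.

j=1: r + 0k = 105.11 → ⌈·⌉ = 106
j=2: r + 1k = 216.874705… → ⌈·⌉ = 217
j=3: r + 2k = 328.639411… → ⌈·⌉ = 329
j=4: r + 3k = 440.404117… → ⌈·⌉ = 441
j=5: r + 4k = 552.168823… → ⌈·⌉ = 553
j=6: r + 5k = 663.933529… → ⌈·⌉ = 664
j=7: r + 6k = 775.698235… → ⌈·⌉ = 776
j=8: r + 7k = 887.462941… → ⌈·⌉ = 888
j=9: r + 8k = 999.227647… → ⌈·⌉ = 1000
j=10: r + 9k = 1110.992352… → ⌈·⌉ = 1111
j=11: r + 10k = 1222.757058… → ⌈·⌉ = 1223
j=12: r + 11k = 1334.521764… → ⌈·⌉ = 1335
j=13: r + 12k = 1446.286470… → ⌈·⌉ = 1447
j=14: r + 13k = 1558.051176… → ⌈·⌉ = 1559
j=15: r + 14k = 1669.815882… → ⌈·⌉ = 1670
j=16: r + 15k = 1781.580588… → ⌈·⌉ = 1782
j=17: r + 16k = 1893.345294… → ⌈·⌉ = 1894

106, 217, 329, 441, 553, 664, 776, 888, 1000, 1111, 1223, 1335, 1447, 1559, 1670, 1782, 1894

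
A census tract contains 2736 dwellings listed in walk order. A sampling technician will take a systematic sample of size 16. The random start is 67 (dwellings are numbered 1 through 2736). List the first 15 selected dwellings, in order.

k = N/n = 2736/16 = 171
dwelling 1: 67
dwelling 2: 67 + 171 = 238
dwelling 3: 238 + 171 = 409
dwelling 4: 409 + 171 = 580
dwelling 5: 580 + 171 = 751
dwelling 6: 751 + 171 = 922
dwelling 7: 922 + 171 = 1093
dwelling 8: 1093 + 171 = 1264
dwelling 9: 1264 + 171 = 1435
dwelling 10: 1435 + 171 = 1606
dwelling 11: 1606 + 171 = 1777
dwelling 12: 1777 + 171 = 1948
dwelling 13: 1948 + 171 = 2119
dwelling 14: 2119 + 171 = 2290
dwelling 15: 2290 + 171 = 2461

67, 238, 409, 580, 751, 922, 1093, 1264, 1435, 1606, 1777, 1948, 2119, 2290, 2461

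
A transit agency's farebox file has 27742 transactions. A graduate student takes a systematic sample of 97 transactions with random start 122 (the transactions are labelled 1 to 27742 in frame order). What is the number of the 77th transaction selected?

k = 27742/97 = 286
77th selection = r + (77−1)·k = 122 + 76×286 = 122 + 21736 = 21858

21858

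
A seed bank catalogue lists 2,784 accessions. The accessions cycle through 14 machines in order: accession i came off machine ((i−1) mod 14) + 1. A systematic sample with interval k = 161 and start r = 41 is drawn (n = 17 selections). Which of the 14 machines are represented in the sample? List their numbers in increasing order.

6, 13

Consecutive selections differ by k = 161, so their machine numbers differ by 161 mod 14 = 7.
gcd(161, 14) = 7, so the sample visits 14/7 = 2 distinct residues mod 14.
Start 41 is machine 13; the machines hit are 6, 13.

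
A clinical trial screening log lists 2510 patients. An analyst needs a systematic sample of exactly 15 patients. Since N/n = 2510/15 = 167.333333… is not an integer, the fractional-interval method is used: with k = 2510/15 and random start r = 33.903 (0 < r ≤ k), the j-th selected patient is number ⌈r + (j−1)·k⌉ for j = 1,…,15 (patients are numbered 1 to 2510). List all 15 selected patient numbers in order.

j=1: r + 0k = 33.903 → ⌈·⌉ = 34
j=2: r + 1k = 201.236333… → ⌈·⌉ = 202
j=3: r + 2k = 368.569666… → ⌈·⌉ = 369
j=4: r + 3k = 535.903 → ⌈·⌉ = 536
j=5: r + 4k = 703.236333… → ⌈·⌉ = 704
j=6: r + 5k = 870.569666… → ⌈·⌉ = 871
j=7: r + 6k = 1037.903 → ⌈·⌉ = 1038
j=8: r + 7k = 1205.236333… → ⌈·⌉ = 1206
j=9: r + 8k = 1372.569666… → ⌈·⌉ = 1373
j=10: r + 9k = 1539.903 → ⌈·⌉ = 1540
j=11: r + 10k = 1707.236333… → ⌈·⌉ = 1708
j=12: r + 11k = 1874.569666… → ⌈·⌉ = 1875
j=13: r + 12k = 2041.903 → ⌈·⌉ = 2042
j=14: r + 13k = 2209.236333… → ⌈·⌉ = 2210
j=15: r + 14k = 2376.569666… → ⌈·⌉ = 2377

34, 202, 369, 536, 704, 871, 1038, 1206, 1373, 1540, 1708, 1875, 2042, 2210, 2377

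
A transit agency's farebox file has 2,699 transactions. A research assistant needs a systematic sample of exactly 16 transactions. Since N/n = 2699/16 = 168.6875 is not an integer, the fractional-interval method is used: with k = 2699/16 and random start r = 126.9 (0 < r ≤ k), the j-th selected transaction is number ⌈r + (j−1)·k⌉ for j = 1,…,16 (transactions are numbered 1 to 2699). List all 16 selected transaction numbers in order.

j=1: r + 0k = 126.9 → ⌈·⌉ = 127
j=2: r + 1k = 295.5875 → ⌈·⌉ = 296
j=3: r + 2k = 464.275 → ⌈·⌉ = 465
j=4: r + 3k = 632.9625 → ⌈·⌉ = 633
j=5: r + 4k = 801.65 → ⌈·⌉ = 802
j=6: r + 5k = 970.3375 → ⌈·⌉ = 971
j=7: r + 6k = 1139.025 → ⌈·⌉ = 1140
j=8: r + 7k = 1307.7125 → ⌈·⌉ = 1308
j=9: r + 8k = 1476.4 → ⌈·⌉ = 1477
j=10: r + 9k = 1645.0875 → ⌈·⌉ = 1646
j=11: r + 10k = 1813.775 → ⌈·⌉ = 1814
j=12: r + 11k = 1982.4625 → ⌈·⌉ = 1983
j=13: r + 12k = 2151.15 → ⌈·⌉ = 2152
j=14: r + 13k = 2319.8375 → ⌈·⌉ = 2320
j=15: r + 14k = 2488.525 → ⌈·⌉ = 2489
j=16: r + 15k = 2657.2125 → ⌈·⌉ = 2658

127, 296, 465, 633, 802, 971, 1140, 1308, 1477, 1646, 1814, 1983, 2152, 2320, 2489, 2658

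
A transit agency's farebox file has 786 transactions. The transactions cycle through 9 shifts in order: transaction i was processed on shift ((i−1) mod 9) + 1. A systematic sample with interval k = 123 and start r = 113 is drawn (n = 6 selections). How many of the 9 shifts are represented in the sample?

3

Consecutive selections differ by k = 123, so their shift numbers differ by 123 mod 9 = 6.
gcd(123, 9) = 3, so the sample visits 9/3 = 3 distinct residues mod 9.
Start 113 is shift 5; the shifts hit are 2, 5, 8.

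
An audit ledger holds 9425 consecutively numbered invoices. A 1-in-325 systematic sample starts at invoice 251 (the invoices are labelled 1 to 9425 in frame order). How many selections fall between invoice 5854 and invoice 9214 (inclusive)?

k = 325
First selection ≥ 5854: 251 + ⌈(5854−251)/325⌉·325 = 251 + 18×325 = 6101
Last selection ≤ 9214: 251 + ⌊(9214−251)/325⌋·325 = 251 + 27×325 = 9026
Count = 27 − 18 + 1 = 10

10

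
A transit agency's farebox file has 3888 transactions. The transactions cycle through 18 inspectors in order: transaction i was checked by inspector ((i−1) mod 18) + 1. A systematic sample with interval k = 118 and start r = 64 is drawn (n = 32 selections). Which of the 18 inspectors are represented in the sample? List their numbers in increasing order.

2, 4, 6, 8, 10, 12, 14, 16, 18

Consecutive selections differ by k = 118, so their inspector numbers differ by 118 mod 18 = 10.
gcd(118, 18) = 2, so the sample visits 18/2 = 9 distinct residues mod 18.
Start 64 is inspector 10; the inspectors hit are 2, 4, 6, 8, 10, 12, 14, 16, 18.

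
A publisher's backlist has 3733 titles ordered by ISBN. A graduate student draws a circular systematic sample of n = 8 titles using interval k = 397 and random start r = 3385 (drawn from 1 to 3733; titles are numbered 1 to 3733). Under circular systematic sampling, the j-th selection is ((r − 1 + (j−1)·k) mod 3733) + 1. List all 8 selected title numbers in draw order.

Selection 1: 3385
Selection 2: 3385 + 397 = 3782 → 3782 − 3733 = 49
Selection 3: 49 + 397 = 446
Selection 4: 446 + 397 = 843
Selection 5: 843 + 397 = 1240
Selection 6: 1240 + 397 = 1637
Selection 7: 1637 + 397 = 2034
Selection 8: 2034 + 397 = 2431

3385, 49, 446, 843, 1240, 1637, 2034, 2431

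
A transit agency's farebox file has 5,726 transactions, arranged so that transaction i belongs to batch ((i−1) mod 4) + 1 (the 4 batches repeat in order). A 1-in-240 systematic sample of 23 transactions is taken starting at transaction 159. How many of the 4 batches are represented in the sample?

1

Consecutive selections differ by k = 240, so their batch numbers differ by 240 mod 4 = 0.
gcd(240, 4) = 4, so the sample visits 4/4 = 1 distinct residues mod 4.
Start 159 is batch 3; the batches hit are 3.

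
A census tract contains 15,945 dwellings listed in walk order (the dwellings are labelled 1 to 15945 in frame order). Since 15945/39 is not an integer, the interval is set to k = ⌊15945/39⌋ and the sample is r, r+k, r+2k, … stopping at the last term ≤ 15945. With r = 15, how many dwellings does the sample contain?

40

k = ⌊15945/39⌋ = 408
Achieved size = ⌊(15945 − 15)/408⌋ + 1 = ⌊15930/408⌋ + 1 = 39 + 1 = 40
(last selection: 15 + 39×408 = 15927 ≤ 15945; next would be 16335 > 15945)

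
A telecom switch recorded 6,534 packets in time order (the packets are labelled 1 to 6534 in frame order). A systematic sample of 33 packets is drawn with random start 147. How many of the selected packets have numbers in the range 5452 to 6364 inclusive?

k = 6534/33 = 198
First selection ≥ 5452: 147 + ⌈(5452−147)/198⌉·198 = 147 + 27×198 = 5493
Last selection ≤ 6364: 147 + ⌊(6364−147)/198⌋·198 = 147 + 31×198 = 6285
Count = 31 − 27 + 1 = 5

5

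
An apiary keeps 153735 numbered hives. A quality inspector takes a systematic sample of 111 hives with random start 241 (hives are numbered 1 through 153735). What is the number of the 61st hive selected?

83341

k = 153735/111 = 1385
61st selection = r + (61−1)·k = 241 + 60×1385 = 241 + 83100 = 83341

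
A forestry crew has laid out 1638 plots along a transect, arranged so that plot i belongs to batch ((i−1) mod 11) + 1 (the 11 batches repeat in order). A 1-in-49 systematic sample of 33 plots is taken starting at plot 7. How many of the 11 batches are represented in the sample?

11

Consecutive selections differ by k = 49, so their batch numbers differ by 49 mod 11 = 5.
gcd(49, 11) = 1, so the sample visits 11/1 = 11 distinct residues mod 11.
Start 7 is batch 7; the batches hit are 1, 2, 3, 4, 5, 6, 7, 8, 9, 10, 11.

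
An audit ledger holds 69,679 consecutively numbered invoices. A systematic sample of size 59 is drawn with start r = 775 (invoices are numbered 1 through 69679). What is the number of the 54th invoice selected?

k = 69679/59 = 1181
54th selection = r + (54−1)·k = 775 + 53×1181 = 775 + 62593 = 63368

63368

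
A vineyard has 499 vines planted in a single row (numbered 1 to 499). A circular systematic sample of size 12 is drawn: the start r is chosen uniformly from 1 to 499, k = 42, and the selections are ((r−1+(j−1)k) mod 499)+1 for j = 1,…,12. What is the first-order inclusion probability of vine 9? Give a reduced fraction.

12/499

For each position j, as r ranges over 1…499 the j-th selection hits every vine exactly once, so vine 9 is selected for exactly 12 of the 499 starts.
Inclusion probability = 12/499.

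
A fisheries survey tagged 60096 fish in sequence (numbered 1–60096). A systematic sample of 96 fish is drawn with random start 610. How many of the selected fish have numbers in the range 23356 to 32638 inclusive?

k = 60096/96 = 626
First selection ≥ 23356: 610 + ⌈(23356−610)/626⌉·626 = 610 + 37×626 = 23772
Last selection ≤ 32638: 610 + ⌊(32638−610)/626⌋·626 = 610 + 51×626 = 32536
Count = 51 − 37 + 1 = 15

15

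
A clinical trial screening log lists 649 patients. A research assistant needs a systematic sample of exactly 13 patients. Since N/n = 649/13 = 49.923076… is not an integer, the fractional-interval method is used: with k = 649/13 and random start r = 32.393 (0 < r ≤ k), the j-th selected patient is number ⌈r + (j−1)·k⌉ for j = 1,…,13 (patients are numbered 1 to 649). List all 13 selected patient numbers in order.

33, 83, 133, 183, 233, 283, 332, 382, 432, 482, 532, 582, 632

j=1: r + 0k = 32.393 → ⌈·⌉ = 33
j=2: r + 1k = 82.316076… → ⌈·⌉ = 83
j=3: r + 2k = 132.239153… → ⌈·⌉ = 133
j=4: r + 3k = 182.162230… → ⌈·⌉ = 183
j=5: r + 4k = 232.085307… → ⌈·⌉ = 233
j=6: r + 5k = 282.008384… → ⌈·⌉ = 283
j=7: r + 6k = 331.931461… → ⌈·⌉ = 332
j=8: r + 7k = 381.854538… → ⌈·⌉ = 382
j=9: r + 8k = 431.777615… → ⌈·⌉ = 432
j=10: r + 9k = 481.700692… → ⌈·⌉ = 482
j=11: r + 10k = 531.623769… → ⌈·⌉ = 532
j=12: r + 11k = 581.546846… → ⌈·⌉ = 582
j=13: r + 12k = 631.469923… → ⌈·⌉ = 632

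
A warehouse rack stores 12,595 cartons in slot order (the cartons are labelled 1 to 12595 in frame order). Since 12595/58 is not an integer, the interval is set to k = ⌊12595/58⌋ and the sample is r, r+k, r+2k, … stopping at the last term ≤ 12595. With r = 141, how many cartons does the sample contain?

k = ⌊12595/58⌋ = 217
Achieved size = ⌊(12595 − 141)/217⌋ + 1 = ⌊12454/217⌋ + 1 = 57 + 1 = 58
(last selection: 141 + 57×217 = 12510 ≤ 12595; next would be 12727 > 12595)

58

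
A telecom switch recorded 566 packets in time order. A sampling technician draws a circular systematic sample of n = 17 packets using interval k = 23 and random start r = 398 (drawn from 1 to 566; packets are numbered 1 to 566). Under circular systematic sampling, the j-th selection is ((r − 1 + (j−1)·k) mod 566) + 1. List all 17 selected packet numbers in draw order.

398, 421, 444, 467, 490, 513, 536, 559, 16, 39, 62, 85, 108, 131, 154, 177, 200

Selection 1: 398
Selection 2: 398 + 23 = 421
Selection 3: 421 + 23 = 444
Selection 4: 444 + 23 = 467
Selection 5: 467 + 23 = 490
Selection 6: 490 + 23 = 513
Selection 7: 513 + 23 = 536
Selection 8: 536 + 23 = 559
Selection 9: 559 + 23 = 582 → 582 − 566 = 16
Selection 10: 16 + 23 = 39
Selection 11: 39 + 23 = 62
Selection 12: 62 + 23 = 85
Selection 13: 85 + 23 = 108
Selection 14: 108 + 23 = 131
Selection 15: 131 + 23 = 154
Selection 16: 154 + 23 = 177
Selection 17: 177 + 23 = 200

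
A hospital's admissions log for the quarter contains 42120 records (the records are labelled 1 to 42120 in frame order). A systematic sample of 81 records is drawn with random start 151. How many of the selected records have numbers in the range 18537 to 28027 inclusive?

k = 42120/81 = 520
First selection ≥ 18537: 151 + ⌈(18537−151)/520⌉·520 = 151 + 36×520 = 18871
Last selection ≤ 28027: 151 + ⌊(28027−151)/520⌋·520 = 151 + 53×520 = 27711
Count = 53 − 36 + 1 = 18

18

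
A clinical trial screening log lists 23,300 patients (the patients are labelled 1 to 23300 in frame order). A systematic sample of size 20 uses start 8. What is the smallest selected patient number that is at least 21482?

k = 23300/20 = 1165
Steps past start: ⌈(21482 − 8)/1165⌉ = ⌈21474/1165⌉ = 19
Selected patient: 8 + 19×1165 = 22143

22143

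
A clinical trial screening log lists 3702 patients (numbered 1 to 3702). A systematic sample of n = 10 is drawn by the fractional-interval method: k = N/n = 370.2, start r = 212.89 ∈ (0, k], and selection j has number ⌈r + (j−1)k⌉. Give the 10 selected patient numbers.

213, 584, 954, 1324, 1694, 2064, 2435, 2805, 3175, 3545

j=1: r + 0k = 212.89 → ⌈·⌉ = 213
j=2: r + 1k = 583.09 → ⌈·⌉ = 584
j=3: r + 2k = 953.29 → ⌈·⌉ = 954
j=4: r + 3k = 1323.49 → ⌈·⌉ = 1324
j=5: r + 4k = 1693.69 → ⌈·⌉ = 1694
j=6: r + 5k = 2063.89 → ⌈·⌉ = 2064
j=7: r + 6k = 2434.09 → ⌈·⌉ = 2435
j=8: r + 7k = 2804.29 → ⌈·⌉ = 2805
j=9: r + 8k = 3174.49 → ⌈·⌉ = 3175
j=10: r + 9k = 3544.69 → ⌈·⌉ = 3545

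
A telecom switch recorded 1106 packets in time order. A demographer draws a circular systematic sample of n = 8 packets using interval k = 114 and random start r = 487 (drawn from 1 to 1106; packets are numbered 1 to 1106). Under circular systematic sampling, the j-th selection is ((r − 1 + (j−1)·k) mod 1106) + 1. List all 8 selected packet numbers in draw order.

487, 601, 715, 829, 943, 1057, 65, 179

Selection 1: 487
Selection 2: 487 + 114 = 601
Selection 3: 601 + 114 = 715
Selection 4: 715 + 114 = 829
Selection 5: 829 + 114 = 943
Selection 6: 943 + 114 = 1057
Selection 7: 1057 + 114 = 1171 → 1171 − 1106 = 65
Selection 8: 65 + 114 = 179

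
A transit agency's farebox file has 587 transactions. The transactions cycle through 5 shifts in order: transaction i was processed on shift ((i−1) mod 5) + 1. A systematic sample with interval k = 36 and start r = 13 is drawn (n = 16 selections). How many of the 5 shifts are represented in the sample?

5

Consecutive selections differ by k = 36, so their shift numbers differ by 36 mod 5 = 1.
gcd(36, 5) = 1, so the sample visits 5/1 = 5 distinct residues mod 5.
Start 13 is shift 3; the shifts hit are 1, 2, 3, 4, 5.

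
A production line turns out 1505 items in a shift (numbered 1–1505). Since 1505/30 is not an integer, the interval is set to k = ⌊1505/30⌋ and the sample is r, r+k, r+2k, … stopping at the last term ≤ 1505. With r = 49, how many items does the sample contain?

k = ⌊1505/30⌋ = 50
Achieved size = ⌊(1505 − 49)/50⌋ + 1 = ⌊1456/50⌋ + 1 = 29 + 1 = 30
(last selection: 49 + 29×50 = 1499 ≤ 1505; next would be 1549 > 1505)

30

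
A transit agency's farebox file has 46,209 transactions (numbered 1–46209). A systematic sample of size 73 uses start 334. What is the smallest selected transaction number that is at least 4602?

4765

k = 46209/73 = 633
Steps past start: ⌈(4602 − 334)/633⌉ = ⌈4268/633⌉ = 7
Selected transaction: 334 + 7×633 = 4765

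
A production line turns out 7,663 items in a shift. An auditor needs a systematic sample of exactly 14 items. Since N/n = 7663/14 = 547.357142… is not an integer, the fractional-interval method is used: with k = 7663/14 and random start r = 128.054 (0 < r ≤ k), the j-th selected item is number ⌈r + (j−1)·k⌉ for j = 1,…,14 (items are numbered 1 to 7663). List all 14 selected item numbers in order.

j=1: r + 0k = 128.054 → ⌈·⌉ = 129
j=2: r + 1k = 675.411142… → ⌈·⌉ = 676
j=3: r + 2k = 1222.768285… → ⌈·⌉ = 1223
j=4: r + 3k = 1770.125428… → ⌈·⌉ = 1771
j=5: r + 4k = 2317.482571… → ⌈·⌉ = 2318
j=6: r + 5k = 2864.839714… → ⌈·⌉ = 2865
j=7: r + 6k = 3412.196857… → ⌈·⌉ = 3413
j=8: r + 7k = 3959.554 → ⌈·⌉ = 3960
j=9: r + 8k = 4506.911142… → ⌈·⌉ = 4507
j=10: r + 9k = 5054.268285… → ⌈·⌉ = 5055
j=11: r + 10k = 5601.625428… → ⌈·⌉ = 5602
j=12: r + 11k = 6148.982571… → ⌈·⌉ = 6149
j=13: r + 12k = 6696.339714… → ⌈·⌉ = 6697
j=14: r + 13k = 7243.696857… → ⌈·⌉ = 7244

129, 676, 1223, 1771, 2318, 2865, 3413, 3960, 4507, 5055, 5602, 6149, 6697, 7244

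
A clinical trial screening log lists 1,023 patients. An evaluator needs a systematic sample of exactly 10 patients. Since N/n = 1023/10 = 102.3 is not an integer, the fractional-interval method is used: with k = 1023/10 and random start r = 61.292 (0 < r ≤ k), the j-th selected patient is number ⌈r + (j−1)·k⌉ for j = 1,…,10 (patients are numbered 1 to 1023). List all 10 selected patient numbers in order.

j=1: r + 0k = 61.292 → ⌈·⌉ = 62
j=2: r + 1k = 163.592 → ⌈·⌉ = 164
j=3: r + 2k = 265.892 → ⌈·⌉ = 266
j=4: r + 3k = 368.192 → ⌈·⌉ = 369
j=5: r + 4k = 470.492 → ⌈·⌉ = 471
j=6: r + 5k = 572.792 → ⌈·⌉ = 573
j=7: r + 6k = 675.092 → ⌈·⌉ = 676
j=8: r + 7k = 777.392 → ⌈·⌉ = 778
j=9: r + 8k = 879.692 → ⌈·⌉ = 880
j=10: r + 9k = 981.992 → ⌈·⌉ = 982

62, 164, 266, 369, 471, 573, 676, 778, 880, 982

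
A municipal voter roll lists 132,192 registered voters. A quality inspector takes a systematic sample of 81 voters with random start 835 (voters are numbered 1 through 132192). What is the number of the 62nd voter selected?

k = 132192/81 = 1632
62nd selection = r + (62−1)·k = 835 + 61×1632 = 835 + 99552 = 100387

100387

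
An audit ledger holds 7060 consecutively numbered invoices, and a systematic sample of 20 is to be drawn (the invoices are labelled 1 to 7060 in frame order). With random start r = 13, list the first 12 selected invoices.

k = N/n = 7060/20 = 353
invoice 1: 13
invoice 2: 13 + 353 = 366
invoice 3: 366 + 353 = 719
invoice 4: 719 + 353 = 1072
invoice 5: 1072 + 353 = 1425
invoice 6: 1425 + 353 = 1778
invoice 7: 1778 + 353 = 2131
invoice 8: 2131 + 353 = 2484
invoice 9: 2484 + 353 = 2837
invoice 10: 2837 + 353 = 3190
invoice 11: 3190 + 353 = 3543
invoice 12: 3543 + 353 = 3896

13, 366, 719, 1072, 1425, 1778, 2131, 2484, 2837, 3190, 3543, 3896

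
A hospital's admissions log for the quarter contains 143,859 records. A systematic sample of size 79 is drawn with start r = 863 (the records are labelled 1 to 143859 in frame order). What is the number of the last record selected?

k = 143859/79 = 1821
79th selection = r + (79−1)·k = 863 + 78×1821 = 863 + 142038 = 142901

142901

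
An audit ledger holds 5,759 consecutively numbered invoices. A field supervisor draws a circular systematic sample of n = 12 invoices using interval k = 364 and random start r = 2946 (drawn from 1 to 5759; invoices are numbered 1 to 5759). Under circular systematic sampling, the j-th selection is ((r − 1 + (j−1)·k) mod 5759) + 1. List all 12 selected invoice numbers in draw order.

Selection 1: 2946
Selection 2: 2946 + 364 = 3310
Selection 3: 3310 + 364 = 3674
Selection 4: 3674 + 364 = 4038
Selection 5: 4038 + 364 = 4402
Selection 6: 4402 + 364 = 4766
Selection 7: 4766 + 364 = 5130
Selection 8: 5130 + 364 = 5494
Selection 9: 5494 + 364 = 5858 → 5858 − 5759 = 99
Selection 10: 99 + 364 = 463
Selection 11: 463 + 364 = 827
Selection 12: 827 + 364 = 1191

2946, 3310, 3674, 4038, 4402, 4766, 5130, 5494, 99, 463, 827, 1191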